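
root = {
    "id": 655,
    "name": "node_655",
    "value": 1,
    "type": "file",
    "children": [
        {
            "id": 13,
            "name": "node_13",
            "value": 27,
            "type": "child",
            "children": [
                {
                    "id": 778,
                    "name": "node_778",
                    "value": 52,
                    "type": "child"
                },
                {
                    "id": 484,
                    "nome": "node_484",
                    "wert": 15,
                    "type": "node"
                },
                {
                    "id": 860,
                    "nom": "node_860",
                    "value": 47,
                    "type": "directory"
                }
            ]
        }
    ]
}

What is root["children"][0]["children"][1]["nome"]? "node_484"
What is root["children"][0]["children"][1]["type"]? "node"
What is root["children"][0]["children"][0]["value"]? 52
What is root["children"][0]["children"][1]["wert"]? 15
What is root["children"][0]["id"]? 13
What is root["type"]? "file"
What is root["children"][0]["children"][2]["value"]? 47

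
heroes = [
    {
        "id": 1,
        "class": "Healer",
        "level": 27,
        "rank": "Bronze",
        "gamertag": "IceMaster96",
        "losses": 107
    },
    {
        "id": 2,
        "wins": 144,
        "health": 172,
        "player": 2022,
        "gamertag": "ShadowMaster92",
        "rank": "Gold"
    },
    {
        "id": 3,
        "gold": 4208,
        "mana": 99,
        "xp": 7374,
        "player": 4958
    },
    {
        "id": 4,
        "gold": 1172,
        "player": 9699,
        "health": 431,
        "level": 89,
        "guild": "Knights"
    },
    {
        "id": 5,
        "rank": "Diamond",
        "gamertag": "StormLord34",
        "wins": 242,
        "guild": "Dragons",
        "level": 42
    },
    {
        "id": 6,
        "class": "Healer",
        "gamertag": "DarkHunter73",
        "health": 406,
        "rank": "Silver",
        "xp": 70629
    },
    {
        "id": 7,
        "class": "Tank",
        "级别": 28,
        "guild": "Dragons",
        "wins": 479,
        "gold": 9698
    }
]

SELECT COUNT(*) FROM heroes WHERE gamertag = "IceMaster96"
1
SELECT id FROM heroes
[1, 2, 3, 4, 5, 6, 7]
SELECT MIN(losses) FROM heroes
107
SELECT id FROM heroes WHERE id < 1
[]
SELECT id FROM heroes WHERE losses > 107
[]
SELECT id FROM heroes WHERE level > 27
[4, 5]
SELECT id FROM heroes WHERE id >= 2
[2, 3, 4, 5, 6, 7]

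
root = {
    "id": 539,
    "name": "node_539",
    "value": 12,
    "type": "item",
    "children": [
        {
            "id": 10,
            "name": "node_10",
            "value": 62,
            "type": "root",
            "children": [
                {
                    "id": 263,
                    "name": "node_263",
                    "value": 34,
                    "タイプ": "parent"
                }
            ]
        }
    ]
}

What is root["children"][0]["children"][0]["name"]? "node_263"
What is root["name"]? "node_539"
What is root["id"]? 539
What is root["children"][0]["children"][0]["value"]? 34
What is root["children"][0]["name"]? "node_10"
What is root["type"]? "item"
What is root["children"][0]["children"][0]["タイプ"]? "parent"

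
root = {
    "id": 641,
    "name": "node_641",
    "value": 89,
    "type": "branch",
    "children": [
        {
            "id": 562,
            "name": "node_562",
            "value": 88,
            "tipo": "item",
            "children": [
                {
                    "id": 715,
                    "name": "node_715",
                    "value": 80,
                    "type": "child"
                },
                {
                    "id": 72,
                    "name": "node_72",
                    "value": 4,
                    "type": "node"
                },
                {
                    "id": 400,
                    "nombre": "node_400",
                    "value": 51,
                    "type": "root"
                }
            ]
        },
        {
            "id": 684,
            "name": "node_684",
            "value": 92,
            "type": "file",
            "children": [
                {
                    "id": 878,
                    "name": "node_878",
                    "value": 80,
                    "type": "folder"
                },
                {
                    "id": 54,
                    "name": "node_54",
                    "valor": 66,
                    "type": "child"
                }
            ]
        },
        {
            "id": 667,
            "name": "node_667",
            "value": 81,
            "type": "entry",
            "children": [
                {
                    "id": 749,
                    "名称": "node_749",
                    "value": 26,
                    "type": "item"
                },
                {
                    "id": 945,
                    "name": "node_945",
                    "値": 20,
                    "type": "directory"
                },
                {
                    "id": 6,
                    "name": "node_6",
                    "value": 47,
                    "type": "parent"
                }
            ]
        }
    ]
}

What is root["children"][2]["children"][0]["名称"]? "node_749"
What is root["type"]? "branch"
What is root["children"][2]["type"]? "entry"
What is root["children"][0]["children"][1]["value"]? 4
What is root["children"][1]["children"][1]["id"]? 54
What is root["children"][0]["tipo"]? "item"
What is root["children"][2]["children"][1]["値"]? 20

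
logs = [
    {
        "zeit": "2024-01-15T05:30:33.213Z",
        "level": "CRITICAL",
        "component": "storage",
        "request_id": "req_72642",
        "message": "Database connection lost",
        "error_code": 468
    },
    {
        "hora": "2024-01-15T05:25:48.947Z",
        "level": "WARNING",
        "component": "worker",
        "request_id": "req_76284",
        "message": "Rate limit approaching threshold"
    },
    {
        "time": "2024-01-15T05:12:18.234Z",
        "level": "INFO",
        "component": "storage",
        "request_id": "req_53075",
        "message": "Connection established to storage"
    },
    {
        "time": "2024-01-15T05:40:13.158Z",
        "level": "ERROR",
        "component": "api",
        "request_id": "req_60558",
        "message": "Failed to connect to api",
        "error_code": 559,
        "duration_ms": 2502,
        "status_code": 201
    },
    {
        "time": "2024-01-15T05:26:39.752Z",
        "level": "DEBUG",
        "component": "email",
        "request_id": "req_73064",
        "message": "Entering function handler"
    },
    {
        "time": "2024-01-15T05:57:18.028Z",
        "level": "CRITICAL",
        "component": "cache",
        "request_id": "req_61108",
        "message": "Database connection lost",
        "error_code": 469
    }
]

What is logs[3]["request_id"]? "req_60558"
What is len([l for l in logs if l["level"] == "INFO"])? 1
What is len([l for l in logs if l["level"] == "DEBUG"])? 1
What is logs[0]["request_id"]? "req_72642"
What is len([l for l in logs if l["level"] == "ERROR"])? 1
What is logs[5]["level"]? "CRITICAL"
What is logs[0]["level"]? "CRITICAL"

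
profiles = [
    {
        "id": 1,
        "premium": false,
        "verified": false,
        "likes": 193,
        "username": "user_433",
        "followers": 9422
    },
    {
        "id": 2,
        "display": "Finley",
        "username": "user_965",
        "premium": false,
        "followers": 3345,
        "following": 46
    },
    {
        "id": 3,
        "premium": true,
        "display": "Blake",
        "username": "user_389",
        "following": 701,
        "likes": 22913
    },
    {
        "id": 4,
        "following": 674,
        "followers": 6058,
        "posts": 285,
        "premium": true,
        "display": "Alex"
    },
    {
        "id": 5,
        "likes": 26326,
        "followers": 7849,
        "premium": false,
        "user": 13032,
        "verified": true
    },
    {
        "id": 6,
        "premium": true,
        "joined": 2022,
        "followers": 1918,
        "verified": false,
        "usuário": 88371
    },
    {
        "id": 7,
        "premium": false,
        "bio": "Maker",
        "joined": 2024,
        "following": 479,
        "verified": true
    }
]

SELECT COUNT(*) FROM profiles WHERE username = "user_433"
1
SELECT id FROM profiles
[1, 2, 3, 4, 5, 6, 7]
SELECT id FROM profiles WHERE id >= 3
[3, 4, 5, 6, 7]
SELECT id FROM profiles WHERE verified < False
[]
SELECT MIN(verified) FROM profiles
False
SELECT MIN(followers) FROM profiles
1918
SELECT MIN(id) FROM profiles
1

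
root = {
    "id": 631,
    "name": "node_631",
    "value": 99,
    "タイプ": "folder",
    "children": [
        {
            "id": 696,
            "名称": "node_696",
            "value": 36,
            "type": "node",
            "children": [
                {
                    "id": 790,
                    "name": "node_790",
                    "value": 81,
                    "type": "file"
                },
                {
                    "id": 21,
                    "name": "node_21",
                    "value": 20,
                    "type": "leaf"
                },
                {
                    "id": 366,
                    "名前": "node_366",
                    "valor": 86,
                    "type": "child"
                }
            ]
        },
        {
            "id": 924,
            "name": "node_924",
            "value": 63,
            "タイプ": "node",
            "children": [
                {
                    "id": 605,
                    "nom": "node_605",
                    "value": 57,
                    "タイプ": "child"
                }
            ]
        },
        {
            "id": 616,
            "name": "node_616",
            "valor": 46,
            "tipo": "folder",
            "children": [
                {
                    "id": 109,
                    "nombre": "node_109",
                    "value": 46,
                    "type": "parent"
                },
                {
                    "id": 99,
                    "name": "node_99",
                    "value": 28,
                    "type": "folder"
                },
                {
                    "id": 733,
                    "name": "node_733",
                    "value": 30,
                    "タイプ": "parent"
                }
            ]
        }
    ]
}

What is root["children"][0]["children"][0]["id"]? 790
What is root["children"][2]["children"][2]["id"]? 733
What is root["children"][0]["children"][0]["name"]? "node_790"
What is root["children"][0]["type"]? "node"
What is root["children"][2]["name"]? "node_616"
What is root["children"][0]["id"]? 696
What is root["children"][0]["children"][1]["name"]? "node_21"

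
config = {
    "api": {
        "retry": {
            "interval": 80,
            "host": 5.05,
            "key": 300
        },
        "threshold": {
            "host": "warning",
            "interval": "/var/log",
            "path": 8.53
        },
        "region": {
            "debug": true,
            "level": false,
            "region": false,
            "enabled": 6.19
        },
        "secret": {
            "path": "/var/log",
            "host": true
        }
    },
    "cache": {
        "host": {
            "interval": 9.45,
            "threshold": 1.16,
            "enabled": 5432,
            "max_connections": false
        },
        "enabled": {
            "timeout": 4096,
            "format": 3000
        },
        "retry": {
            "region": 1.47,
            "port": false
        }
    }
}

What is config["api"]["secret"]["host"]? True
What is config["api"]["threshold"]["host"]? "warning"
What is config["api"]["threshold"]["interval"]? "/var/log"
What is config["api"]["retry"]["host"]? 5.05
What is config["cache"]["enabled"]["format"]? 3000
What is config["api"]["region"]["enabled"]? 6.19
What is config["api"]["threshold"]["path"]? 8.53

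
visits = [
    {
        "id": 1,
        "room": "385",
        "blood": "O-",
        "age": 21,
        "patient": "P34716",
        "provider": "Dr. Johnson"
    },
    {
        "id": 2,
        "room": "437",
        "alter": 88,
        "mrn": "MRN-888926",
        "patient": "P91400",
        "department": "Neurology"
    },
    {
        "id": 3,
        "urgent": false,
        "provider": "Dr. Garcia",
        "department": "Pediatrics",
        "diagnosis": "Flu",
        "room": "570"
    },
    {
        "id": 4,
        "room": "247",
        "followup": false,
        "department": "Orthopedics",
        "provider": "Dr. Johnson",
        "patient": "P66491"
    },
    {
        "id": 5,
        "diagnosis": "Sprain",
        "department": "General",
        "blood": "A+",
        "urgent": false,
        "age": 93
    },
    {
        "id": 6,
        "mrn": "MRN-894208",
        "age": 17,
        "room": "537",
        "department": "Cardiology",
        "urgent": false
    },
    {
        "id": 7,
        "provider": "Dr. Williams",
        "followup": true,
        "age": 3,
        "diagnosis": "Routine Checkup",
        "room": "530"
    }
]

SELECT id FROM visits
[1, 2, 3, 4, 5, 6, 7]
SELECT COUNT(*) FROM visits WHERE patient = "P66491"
1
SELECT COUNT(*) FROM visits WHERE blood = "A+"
1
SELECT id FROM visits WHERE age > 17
[1, 5]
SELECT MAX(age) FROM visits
93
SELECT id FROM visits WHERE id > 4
[5, 6, 7]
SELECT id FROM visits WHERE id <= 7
[1, 2, 3, 4, 5, 6, 7]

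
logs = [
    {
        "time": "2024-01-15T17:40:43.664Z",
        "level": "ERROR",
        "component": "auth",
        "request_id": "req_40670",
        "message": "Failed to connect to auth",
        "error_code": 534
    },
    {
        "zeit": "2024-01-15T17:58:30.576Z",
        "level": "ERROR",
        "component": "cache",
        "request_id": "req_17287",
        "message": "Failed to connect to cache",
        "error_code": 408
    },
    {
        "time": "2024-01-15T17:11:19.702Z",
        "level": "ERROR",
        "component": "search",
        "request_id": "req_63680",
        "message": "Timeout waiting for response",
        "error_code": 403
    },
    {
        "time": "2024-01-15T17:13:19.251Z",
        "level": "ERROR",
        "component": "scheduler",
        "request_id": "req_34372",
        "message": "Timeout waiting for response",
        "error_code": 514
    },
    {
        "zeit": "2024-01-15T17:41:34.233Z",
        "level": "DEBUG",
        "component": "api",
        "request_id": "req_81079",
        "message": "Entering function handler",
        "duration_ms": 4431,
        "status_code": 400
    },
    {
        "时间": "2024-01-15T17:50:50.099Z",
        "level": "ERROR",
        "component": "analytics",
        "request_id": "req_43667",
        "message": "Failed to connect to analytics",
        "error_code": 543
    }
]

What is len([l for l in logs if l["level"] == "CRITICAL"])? 0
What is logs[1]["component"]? "cache"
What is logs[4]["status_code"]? 400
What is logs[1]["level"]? "ERROR"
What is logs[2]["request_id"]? "req_63680"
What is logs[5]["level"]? "ERROR"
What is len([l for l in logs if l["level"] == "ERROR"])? 5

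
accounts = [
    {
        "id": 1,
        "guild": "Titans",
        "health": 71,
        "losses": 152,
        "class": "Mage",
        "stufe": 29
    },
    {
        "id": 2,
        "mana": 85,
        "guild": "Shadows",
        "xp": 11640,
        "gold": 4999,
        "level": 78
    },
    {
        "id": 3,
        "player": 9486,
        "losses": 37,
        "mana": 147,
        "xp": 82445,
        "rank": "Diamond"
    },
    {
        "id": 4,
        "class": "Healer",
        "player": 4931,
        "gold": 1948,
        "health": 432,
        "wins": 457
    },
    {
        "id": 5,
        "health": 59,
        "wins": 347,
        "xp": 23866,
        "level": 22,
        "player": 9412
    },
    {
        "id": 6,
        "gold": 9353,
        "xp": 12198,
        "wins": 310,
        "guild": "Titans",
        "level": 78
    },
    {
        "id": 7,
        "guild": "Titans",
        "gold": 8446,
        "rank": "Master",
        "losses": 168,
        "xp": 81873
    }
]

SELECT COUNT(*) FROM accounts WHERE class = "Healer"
1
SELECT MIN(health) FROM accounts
59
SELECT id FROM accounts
[1, 2, 3, 4, 5, 6, 7]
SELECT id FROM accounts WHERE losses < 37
[]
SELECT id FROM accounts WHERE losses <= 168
[1, 3, 7]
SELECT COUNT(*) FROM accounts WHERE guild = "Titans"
3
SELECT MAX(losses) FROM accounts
168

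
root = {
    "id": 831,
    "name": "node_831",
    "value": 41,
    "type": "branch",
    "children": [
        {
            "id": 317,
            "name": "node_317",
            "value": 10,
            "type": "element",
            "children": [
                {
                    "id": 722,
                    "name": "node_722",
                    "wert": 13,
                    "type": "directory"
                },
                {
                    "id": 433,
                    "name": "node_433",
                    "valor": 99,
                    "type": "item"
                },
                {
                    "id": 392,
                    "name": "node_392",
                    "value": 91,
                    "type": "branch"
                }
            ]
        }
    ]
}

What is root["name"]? "node_831"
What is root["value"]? 41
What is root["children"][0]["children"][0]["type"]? "directory"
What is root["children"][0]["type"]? "element"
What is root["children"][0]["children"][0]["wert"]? 13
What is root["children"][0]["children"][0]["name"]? "node_722"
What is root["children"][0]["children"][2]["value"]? 91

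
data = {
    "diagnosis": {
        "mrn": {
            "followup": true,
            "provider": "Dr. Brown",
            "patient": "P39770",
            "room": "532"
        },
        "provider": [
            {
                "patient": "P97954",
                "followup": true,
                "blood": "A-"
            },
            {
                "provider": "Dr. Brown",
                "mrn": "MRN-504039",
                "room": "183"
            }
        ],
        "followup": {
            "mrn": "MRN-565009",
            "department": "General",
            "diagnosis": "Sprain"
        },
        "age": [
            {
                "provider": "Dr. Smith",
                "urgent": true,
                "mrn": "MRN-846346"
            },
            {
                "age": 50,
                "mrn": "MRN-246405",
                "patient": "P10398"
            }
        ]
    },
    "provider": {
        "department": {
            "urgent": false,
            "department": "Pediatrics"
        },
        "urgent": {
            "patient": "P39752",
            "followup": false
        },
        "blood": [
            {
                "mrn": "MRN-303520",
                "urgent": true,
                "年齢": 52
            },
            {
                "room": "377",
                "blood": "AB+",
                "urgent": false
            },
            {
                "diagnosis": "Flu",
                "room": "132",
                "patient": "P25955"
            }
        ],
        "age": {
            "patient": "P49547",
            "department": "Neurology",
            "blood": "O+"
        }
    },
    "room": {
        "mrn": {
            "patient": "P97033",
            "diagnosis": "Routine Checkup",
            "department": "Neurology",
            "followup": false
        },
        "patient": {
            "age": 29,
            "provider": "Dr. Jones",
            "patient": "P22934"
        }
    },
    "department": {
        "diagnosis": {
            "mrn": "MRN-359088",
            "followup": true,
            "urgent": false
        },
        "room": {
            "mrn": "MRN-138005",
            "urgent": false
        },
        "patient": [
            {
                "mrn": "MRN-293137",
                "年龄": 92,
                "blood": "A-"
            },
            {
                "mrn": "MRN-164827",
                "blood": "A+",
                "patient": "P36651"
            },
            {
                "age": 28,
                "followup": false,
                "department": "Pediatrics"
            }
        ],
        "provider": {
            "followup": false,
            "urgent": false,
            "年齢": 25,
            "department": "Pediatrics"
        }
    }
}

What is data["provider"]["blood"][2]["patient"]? "P25955"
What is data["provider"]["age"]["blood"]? "O+"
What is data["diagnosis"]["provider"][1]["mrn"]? "MRN-504039"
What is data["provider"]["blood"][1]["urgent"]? False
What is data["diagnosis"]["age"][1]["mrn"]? "MRN-246405"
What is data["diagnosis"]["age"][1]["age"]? 50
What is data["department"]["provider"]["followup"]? False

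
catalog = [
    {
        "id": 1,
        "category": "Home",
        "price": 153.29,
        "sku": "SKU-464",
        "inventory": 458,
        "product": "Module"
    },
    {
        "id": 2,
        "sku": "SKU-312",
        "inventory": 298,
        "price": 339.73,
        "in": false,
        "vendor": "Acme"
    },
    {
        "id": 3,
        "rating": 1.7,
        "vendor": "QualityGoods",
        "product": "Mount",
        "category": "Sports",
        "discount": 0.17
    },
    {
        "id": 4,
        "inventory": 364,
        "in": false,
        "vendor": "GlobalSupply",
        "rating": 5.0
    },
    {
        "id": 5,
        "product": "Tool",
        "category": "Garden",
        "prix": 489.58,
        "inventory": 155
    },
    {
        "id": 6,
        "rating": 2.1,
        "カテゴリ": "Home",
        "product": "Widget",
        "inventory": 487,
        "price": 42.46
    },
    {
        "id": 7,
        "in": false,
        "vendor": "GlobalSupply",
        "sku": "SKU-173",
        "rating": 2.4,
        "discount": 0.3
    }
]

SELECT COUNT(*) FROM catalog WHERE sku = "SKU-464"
1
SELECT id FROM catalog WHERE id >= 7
[7]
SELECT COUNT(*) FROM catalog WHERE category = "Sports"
1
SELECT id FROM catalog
[1, 2, 3, 4, 5, 6, 7]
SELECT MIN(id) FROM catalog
1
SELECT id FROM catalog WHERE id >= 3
[3, 4, 5, 6, 7]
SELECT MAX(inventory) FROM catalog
487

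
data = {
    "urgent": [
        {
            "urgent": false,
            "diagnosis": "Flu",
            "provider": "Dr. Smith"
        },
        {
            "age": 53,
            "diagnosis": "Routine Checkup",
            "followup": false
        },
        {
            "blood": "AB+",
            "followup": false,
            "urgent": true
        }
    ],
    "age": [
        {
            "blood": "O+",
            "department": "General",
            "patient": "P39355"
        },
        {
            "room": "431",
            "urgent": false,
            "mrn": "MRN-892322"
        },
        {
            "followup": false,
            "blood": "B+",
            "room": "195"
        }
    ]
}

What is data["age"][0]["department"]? "General"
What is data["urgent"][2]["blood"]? "AB+"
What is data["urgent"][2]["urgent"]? True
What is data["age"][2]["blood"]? "B+"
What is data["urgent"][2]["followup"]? False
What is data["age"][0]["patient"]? "P39355"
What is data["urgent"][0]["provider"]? "Dr. Smith"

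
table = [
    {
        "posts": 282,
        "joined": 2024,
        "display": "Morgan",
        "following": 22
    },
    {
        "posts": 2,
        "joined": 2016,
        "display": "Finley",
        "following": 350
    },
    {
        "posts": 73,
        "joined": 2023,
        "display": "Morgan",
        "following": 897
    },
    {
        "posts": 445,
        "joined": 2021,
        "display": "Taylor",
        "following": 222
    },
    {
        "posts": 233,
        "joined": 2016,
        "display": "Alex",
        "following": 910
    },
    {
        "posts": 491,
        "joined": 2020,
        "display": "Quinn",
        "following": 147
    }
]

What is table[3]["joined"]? 2021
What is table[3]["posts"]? 445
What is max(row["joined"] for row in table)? 2024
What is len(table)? 6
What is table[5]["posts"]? 491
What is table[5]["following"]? 147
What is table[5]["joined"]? 2020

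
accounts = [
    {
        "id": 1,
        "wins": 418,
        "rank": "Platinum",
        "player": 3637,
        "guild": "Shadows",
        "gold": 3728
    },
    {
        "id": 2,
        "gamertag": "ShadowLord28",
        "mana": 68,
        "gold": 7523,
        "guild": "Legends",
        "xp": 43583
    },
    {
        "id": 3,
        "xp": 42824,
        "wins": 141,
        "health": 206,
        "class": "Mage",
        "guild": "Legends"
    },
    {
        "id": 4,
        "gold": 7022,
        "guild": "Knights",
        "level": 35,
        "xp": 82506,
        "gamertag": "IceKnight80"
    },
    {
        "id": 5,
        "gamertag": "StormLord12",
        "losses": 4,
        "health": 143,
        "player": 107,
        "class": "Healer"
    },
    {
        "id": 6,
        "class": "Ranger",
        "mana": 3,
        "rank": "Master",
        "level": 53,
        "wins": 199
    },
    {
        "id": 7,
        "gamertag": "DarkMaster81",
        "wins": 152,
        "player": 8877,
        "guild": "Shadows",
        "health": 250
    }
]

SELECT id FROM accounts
[1, 2, 3, 4, 5, 6, 7]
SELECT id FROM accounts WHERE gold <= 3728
[1]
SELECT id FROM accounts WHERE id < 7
[1, 2, 3, 4, 5, 6]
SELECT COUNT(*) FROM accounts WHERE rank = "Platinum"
1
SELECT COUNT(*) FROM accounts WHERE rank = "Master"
1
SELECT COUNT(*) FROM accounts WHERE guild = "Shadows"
2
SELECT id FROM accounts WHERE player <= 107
[5]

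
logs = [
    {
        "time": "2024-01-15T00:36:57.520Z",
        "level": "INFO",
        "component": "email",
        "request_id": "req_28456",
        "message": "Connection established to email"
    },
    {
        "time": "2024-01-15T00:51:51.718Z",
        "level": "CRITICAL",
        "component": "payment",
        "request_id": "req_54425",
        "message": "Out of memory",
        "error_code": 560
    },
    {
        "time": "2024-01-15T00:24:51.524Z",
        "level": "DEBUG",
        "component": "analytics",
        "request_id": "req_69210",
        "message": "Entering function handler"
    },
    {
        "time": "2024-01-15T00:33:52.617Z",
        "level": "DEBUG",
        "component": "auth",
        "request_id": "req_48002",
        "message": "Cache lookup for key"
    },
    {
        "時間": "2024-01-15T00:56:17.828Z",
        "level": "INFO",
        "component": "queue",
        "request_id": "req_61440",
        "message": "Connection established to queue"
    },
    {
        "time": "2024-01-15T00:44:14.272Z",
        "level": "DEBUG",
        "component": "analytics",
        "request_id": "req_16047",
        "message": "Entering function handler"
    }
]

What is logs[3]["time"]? "2024-01-15T00:33:52.617Z"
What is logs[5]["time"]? "2024-01-15T00:44:14.272Z"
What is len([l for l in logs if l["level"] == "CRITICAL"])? 1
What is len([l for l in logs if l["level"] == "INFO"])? 2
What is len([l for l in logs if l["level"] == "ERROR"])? 0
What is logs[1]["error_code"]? 560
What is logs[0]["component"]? "email"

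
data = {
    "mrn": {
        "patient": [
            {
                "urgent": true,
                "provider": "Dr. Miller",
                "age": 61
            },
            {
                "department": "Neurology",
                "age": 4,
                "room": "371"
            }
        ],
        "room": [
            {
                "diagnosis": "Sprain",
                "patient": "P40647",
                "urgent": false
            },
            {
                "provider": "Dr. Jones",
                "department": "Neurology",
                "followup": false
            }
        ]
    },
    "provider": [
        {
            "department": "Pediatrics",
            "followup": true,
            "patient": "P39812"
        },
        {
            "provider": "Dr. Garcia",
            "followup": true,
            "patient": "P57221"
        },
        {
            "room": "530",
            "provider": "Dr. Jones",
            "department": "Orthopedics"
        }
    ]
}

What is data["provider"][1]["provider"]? "Dr. Garcia"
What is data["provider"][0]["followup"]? True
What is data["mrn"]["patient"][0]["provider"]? "Dr. Miller"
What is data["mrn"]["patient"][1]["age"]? 4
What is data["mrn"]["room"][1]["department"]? "Neurology"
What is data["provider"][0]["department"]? "Pediatrics"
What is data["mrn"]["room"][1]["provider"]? "Dr. Jones"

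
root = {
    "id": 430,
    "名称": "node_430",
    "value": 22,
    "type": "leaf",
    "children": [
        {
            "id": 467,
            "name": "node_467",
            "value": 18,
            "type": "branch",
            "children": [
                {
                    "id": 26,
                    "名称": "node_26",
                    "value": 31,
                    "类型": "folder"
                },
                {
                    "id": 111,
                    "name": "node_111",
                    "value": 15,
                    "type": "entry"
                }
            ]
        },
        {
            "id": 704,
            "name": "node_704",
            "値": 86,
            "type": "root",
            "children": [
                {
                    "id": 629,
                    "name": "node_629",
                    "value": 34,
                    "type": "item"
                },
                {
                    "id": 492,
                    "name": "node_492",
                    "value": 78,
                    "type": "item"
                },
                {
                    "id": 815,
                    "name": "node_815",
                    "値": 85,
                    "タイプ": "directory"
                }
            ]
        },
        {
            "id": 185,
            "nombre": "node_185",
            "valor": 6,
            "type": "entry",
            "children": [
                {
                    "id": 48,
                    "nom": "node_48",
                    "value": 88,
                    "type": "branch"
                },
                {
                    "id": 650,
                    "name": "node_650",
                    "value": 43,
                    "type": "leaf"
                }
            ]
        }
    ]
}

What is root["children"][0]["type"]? "branch"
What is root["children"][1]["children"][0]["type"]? "item"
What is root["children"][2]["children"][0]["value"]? 88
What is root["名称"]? "node_430"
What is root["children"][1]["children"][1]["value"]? 78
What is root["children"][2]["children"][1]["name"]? "node_650"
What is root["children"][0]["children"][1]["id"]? 111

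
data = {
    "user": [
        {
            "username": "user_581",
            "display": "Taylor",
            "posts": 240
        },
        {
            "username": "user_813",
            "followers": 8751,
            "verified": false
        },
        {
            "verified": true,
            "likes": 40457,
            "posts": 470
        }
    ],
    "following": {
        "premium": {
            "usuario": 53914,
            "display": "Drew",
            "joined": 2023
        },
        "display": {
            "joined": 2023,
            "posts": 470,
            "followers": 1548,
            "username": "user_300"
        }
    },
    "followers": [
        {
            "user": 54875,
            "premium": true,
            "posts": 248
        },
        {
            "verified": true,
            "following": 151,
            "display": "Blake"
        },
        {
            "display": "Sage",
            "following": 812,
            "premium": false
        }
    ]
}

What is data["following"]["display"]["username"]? "user_300"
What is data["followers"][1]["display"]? "Blake"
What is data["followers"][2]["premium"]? False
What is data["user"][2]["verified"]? True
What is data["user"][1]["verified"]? False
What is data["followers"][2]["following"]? 812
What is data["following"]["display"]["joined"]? 2023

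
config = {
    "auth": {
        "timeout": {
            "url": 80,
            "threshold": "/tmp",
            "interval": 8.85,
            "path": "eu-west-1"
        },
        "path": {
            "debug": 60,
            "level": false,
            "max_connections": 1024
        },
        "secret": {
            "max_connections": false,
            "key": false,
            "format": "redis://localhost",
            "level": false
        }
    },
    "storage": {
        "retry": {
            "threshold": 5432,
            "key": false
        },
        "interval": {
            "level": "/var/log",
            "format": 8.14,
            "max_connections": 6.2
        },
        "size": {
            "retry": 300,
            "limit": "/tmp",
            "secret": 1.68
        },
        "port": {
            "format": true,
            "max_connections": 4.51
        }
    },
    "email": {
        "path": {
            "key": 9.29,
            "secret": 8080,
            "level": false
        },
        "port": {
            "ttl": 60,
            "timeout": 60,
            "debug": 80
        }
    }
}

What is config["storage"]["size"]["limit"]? "/tmp"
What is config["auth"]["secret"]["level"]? False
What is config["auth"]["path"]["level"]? False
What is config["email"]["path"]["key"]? 9.29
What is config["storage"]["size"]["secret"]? 1.68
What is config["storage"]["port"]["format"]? True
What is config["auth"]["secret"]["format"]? "redis://localhost"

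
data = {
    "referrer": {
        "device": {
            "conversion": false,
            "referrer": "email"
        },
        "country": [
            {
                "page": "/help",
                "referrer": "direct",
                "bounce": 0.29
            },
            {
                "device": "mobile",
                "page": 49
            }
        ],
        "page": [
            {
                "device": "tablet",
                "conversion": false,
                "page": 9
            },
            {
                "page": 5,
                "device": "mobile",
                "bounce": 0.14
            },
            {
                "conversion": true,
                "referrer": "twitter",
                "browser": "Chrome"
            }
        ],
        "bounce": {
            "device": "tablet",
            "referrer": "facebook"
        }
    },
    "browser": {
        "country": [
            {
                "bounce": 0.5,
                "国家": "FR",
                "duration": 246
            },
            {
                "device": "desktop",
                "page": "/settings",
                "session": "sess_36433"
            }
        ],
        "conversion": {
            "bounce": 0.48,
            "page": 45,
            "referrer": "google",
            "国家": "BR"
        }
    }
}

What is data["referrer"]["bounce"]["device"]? "tablet"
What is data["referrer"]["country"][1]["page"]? 49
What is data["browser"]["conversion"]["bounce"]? 0.48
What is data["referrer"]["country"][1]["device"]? "mobile"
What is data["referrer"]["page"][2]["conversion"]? True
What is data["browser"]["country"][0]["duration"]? 246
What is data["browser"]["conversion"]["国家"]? "BR"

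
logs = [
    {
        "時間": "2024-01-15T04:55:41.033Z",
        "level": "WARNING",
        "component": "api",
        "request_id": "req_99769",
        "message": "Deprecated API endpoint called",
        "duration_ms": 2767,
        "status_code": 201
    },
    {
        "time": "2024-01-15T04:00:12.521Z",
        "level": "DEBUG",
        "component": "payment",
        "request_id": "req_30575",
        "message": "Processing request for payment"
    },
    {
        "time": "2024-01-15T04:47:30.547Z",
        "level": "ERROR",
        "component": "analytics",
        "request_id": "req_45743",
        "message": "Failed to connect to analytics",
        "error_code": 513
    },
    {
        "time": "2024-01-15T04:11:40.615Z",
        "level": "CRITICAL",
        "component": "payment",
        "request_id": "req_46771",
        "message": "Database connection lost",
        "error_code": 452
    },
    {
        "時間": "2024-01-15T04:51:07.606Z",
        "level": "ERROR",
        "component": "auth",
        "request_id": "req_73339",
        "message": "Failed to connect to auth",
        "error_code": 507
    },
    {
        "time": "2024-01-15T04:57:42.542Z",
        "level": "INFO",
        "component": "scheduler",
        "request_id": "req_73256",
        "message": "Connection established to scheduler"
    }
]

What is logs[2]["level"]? "ERROR"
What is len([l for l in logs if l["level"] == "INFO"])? 1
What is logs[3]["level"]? "CRITICAL"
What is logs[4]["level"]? "ERROR"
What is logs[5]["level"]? "INFO"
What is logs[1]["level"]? "DEBUG"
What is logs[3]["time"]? "2024-01-15T04:11:40.615Z"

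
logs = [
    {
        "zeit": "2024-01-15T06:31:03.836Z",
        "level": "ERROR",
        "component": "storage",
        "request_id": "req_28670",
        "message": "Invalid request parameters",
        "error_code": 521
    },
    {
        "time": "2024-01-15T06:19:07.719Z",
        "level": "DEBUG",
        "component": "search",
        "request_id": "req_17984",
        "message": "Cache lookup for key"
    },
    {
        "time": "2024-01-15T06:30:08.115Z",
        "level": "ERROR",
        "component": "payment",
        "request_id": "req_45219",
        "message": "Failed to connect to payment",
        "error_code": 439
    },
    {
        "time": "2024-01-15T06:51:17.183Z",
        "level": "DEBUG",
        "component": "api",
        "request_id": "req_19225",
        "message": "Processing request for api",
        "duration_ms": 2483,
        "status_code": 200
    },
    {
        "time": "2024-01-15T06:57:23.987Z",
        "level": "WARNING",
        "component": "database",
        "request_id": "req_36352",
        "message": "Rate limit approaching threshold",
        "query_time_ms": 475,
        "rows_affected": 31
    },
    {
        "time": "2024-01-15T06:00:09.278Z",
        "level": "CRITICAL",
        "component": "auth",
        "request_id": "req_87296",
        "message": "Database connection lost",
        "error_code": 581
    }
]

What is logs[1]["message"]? "Cache lookup for key"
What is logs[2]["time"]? "2024-01-15T06:30:08.115Z"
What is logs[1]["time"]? "2024-01-15T06:19:07.719Z"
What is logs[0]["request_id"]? "req_28670"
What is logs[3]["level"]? "DEBUG"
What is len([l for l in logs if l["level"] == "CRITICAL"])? 1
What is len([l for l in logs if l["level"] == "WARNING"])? 1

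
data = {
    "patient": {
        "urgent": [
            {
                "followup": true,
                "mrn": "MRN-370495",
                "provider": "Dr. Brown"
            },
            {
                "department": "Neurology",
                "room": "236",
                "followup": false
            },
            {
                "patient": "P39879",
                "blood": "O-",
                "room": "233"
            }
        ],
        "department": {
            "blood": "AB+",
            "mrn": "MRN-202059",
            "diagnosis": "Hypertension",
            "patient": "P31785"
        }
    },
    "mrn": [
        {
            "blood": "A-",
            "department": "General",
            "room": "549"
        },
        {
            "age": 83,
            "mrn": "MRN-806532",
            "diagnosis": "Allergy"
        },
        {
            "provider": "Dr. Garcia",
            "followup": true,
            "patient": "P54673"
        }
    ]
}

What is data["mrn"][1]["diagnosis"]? "Allergy"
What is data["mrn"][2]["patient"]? "P54673"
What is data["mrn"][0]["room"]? "549"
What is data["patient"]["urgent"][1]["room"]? "236"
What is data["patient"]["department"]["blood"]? "AB+"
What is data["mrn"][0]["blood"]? "A-"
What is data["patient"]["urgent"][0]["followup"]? True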